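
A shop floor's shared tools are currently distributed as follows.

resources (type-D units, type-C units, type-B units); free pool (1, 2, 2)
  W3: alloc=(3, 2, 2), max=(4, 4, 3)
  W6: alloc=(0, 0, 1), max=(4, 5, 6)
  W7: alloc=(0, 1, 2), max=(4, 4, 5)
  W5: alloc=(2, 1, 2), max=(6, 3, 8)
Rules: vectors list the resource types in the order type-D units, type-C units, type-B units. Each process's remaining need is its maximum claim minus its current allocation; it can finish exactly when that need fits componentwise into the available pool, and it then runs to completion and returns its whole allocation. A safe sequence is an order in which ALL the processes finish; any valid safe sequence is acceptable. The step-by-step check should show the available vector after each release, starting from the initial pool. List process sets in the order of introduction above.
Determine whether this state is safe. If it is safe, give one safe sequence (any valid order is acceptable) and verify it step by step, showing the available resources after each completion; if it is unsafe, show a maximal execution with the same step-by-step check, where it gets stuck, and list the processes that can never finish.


SAFE, for example via the order W3, W7, W5, W6.
Key observation: W3 is the earliest step where a requested resource binds exactly: need (1, 2, 1), pool (1, 2, 2) at its turn.
Verifying each step:
  pool = (1, 2, 2)
  run W3 (needs (1, 2, 1), free (1, 2, 2)); after release of (3, 2, 2) the pool is (4, 4, 4)
  run W7 (needs (4, 3, 3), free (4, 4, 4)); after release of (0, 1, 2) the pool is (4, 5, 6)
  run W5 (needs (4, 2, 6), free (4, 5, 6)); after release of (2, 1, 2) the pool is (6, 6, 8)
  run W6 (needs (4, 5, 5), free (6, 6, 8)); after release of (0, 0, 1) the pool is (6, 6, 9)


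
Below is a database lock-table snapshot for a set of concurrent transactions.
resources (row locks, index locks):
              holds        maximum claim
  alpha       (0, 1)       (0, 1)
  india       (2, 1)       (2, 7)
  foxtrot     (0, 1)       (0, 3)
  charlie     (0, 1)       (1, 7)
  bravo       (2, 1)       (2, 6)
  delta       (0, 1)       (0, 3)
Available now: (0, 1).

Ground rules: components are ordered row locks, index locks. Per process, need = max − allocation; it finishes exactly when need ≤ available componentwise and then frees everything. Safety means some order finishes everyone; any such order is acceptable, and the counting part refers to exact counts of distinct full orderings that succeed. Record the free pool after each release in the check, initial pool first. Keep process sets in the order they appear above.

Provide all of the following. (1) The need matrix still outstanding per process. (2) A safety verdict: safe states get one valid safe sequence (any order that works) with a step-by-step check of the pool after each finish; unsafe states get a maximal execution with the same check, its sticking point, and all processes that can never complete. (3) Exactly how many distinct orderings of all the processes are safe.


(1) Remaining need (order row locks, index locks):
  alpha: (0, 0)
  india: (0, 6)
  foxtrot: (0, 2)
  charlie: (1, 6)
  bravo: (0, 5)
  delta: (0, 2)
(2) UNSAFE — no complete ordering exists.
Key observation: index locks is the bottleneck — with alpha, foxtrot, delta done the pool holds (0, 4), short of every remaining need.
A maximal execution: alpha, foxtrot, delta — then nothing else fits. Walking it through:
  pool = (0, 1)
  run alpha (needs (0, 0), free (0, 1)); after release of (0, 1) the pool is (0, 2)
  run foxtrot (needs (0, 2), free (0, 2)); after release of (0, 1) the pool is (0, 3)
  run delta (needs (0, 2), free (0, 3)); after release of (0, 1) the pool is (0, 4)
  india cannot run: need (0, 6) vs free (0, 4) (insufficient index locks)
  charlie cannot run: need (1, 6) vs free (0, 4) (insufficient row locks and index locks)
  bravo cannot run: need (0, 5) vs free (0, 4) (insufficient index locks)
Permanently blocked: india, charlie and bravo.
(3) Precisely 0 of the possible complete orderings are safe sequences.


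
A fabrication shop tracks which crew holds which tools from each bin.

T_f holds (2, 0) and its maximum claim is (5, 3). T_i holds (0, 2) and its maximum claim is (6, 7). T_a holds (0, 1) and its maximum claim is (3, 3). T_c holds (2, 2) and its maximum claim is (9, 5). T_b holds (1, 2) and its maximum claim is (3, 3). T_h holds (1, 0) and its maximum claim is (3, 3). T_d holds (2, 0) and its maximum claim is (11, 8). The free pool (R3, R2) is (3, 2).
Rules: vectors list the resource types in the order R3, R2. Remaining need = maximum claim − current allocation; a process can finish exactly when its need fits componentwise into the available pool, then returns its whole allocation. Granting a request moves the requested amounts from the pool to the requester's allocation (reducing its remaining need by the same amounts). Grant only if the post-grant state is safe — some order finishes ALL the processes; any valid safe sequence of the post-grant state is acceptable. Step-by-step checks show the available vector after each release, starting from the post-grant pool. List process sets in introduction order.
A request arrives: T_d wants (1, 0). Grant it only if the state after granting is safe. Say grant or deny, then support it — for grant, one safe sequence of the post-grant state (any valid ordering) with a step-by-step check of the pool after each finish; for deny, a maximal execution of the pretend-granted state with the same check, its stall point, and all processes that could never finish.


DENY: after the grant no complete ordering would exist.
Key observation: even finishing T_b, T_f, T_h, T_a, T_i leaves just (6, 7) free — too little R3 for any of the remaining processes.
Pretend the grant happened; the run T_b, T_f, T_h, T_a, T_i goes as far as possible. Verifying each step:
  pool = (2, 2)
  run T_b (needs (2, 1), free (2, 2)); after release of (1, 2) the pool is (3, 4)
  run T_f (needs (3, 3), free (3, 4)); after release of (2, 0) the pool is (5, 4)
  run T_h (needs (2, 3), free (5, 4)); after release of (1, 0) the pool is (6, 4)
  run T_a (needs (3, 2), free (6, 4)); after release of (0, 1) the pool is (6, 5)
  run T_i (needs (6, 5), free (6, 5)); after release of (0, 2) the pool is (6, 7)
  blocked: T_c wants (7, 3), pool (6, 7) — not enough R3
  blocked: T_d wants (8, 8), pool (6, 7) — not enough R3 and R2
Post-grant, the permanently blocked set is T_c and T_d.


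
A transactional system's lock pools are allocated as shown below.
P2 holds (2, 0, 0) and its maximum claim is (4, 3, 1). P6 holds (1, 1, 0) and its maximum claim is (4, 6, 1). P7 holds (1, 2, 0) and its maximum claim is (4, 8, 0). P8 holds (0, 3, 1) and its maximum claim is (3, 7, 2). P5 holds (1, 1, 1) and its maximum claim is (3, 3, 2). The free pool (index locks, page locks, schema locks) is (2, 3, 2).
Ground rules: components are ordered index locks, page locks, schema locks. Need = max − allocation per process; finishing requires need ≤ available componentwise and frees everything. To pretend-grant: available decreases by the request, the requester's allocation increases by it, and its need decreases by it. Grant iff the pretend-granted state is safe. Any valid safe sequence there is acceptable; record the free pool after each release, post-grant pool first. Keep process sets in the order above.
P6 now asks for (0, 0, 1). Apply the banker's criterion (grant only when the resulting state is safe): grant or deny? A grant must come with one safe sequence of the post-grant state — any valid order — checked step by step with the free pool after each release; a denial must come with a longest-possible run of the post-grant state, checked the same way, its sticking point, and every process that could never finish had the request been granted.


GRANT: granting preserves safety; a valid post-grant sequence is P5, P8, P2, P6, P7.
Key observation: the transfer keeps a workable pool ((2, 3, 1)); P5 starts the safe sequence.
Check on the post-grant state, step by step:
  pool = (2, 3, 1)
  P5: need (2, 2, 1) fits (2, 3, 1); releases (1, 1, 1), pool now (3, 4, 2)
  P8: need (3, 4, 1) fits (3, 4, 2); releases (0, 3, 1), pool now (3, 7, 3)
  P2: need (2, 3, 1) fits (3, 7, 3); releases (2, 0, 0), pool now (5, 7, 3)
  P6: need (3, 5, 0) fits (5, 7, 3); releases (1, 1, 1), pool now (6, 8, 4)
  P7: need (3, 6, 0) fits (6, 8, 4); releases (1, 2, 0), pool now (7, 10, 4)


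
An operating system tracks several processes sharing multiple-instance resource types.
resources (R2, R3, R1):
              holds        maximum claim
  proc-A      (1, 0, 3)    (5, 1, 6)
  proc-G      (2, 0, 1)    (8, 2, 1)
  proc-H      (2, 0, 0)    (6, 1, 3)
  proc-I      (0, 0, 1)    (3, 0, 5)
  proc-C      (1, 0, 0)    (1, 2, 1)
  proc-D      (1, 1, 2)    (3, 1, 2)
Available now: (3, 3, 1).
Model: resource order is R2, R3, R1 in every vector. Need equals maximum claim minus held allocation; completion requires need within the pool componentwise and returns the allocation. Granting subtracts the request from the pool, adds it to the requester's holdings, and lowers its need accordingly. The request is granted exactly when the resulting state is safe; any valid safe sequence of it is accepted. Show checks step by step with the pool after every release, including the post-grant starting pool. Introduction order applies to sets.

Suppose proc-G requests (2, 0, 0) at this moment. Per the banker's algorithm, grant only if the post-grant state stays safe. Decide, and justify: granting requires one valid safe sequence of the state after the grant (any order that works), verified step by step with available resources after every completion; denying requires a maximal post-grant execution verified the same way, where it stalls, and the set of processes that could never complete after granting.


DENY: after the grant no complete ordering would exist.
Key observation: after proc-C, proc-D the pool peaks at (3, 4, 3), and each blocked process is short somewhere: proc-A on R2; proc-G on R2; proc-H on R2; proc-I on R1.
Pretend the grant happened; the run proc-C, proc-D goes as far as possible. Verifying each step:
  pool = (1, 3, 1)
  proc-C needs (0, 2, 1) <= (1, 3, 1) -> finishes; pool += (1, 0, 0) = (2, 3, 1)
  proc-D needs (2, 0, 0) <= (2, 3, 1) -> finishes; pool += (1, 1, 2) = (3, 4, 3)
  proc-A cannot run: need (4, 1, 3) vs free (3, 4, 3) (insufficient R2)
  proc-G cannot run: need (4, 2, 0) vs free (3, 4, 3) (insufficient R2)
  proc-H cannot run: need (4, 1, 3) vs free (3, 4, 3) (insufficient R2)
  proc-I cannot run: need (3, 0, 4) vs free (3, 4, 3) (insufficient R1)
Processes that could never finish after the grant: proc-A, proc-G, proc-H and proc-I.


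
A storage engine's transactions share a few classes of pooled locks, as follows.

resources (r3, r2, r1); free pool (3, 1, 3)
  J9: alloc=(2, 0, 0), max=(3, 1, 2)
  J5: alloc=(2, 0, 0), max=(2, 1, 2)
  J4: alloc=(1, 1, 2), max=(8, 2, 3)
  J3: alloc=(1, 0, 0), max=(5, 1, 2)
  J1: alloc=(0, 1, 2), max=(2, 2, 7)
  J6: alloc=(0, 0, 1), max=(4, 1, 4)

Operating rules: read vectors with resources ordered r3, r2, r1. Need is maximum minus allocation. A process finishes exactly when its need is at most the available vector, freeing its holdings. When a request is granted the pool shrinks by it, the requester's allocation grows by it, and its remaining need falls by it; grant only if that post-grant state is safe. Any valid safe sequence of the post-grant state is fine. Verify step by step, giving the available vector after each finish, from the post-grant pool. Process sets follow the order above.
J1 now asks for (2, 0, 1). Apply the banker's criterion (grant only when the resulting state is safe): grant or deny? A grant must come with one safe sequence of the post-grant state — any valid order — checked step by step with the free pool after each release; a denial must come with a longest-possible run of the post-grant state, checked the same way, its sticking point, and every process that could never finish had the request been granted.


DENY — the pretend-granted state is unsafe.
Key observation: after J5, J9, J3 the pool peaks at (6, 1, 2), and each blocked process is short somewhere: J4 on r3; J1 on r1; J6 on r1.
On the post-grant state, J5, J9, J3 is a maximal run — nothing extends it. Verifying each step:
  pool = (1, 1, 2)
  J5 needs (0, 1, 2) <= (1, 1, 2) -> finishes; pool += (2, 0, 0) = (3, 1, 2)
  J9 needs (1, 1, 2) <= (3, 1, 2) -> finishes; pool += (2, 0, 0) = (5, 1, 2)
  J3 needs (4, 1, 2) <= (5, 1, 2) -> finishes; pool += (1, 0, 0) = (6, 1, 2)
  blocked: J4 wants (7, 1, 1), pool (6, 1, 2) — not enough r3
  blocked: J1 wants (0, 1, 4), pool (6, 1, 2) — not enough r1
  blocked: J6 wants (4, 1, 3), pool (6, 1, 2) — not enough r1
Had the request been granted, J4, J1 and J6 could never finish.


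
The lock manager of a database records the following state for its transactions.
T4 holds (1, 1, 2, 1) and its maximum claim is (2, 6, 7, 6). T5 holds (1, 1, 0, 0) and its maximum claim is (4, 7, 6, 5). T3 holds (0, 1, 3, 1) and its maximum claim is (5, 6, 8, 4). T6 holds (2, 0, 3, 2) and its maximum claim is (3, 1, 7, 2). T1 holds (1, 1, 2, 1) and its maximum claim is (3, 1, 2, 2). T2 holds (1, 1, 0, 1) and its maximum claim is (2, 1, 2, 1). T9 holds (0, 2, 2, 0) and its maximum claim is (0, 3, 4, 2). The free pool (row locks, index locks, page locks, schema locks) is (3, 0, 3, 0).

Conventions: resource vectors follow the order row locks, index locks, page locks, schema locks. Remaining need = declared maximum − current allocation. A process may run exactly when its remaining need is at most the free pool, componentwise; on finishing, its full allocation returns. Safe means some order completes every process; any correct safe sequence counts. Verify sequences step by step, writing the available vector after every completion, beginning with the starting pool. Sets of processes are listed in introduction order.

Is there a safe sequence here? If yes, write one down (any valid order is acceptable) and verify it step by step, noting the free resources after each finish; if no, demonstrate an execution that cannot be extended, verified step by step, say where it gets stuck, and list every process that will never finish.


UNSAFE.
Key observation: the pool after T2, T1, T6, T9 is (7, 4, 10, 4); every surviving request exceeds it in index locks, so progress ends there.
The run T2, T1, T6, T9 cannot be extended any further. Check, step by step:
  pool = (3, 0, 3, 0)
  T2: need (1, 0, 2, 0) fits (3, 0, 3, 0); releases (1, 1, 0, 1), pool now (4, 1, 3, 1)
  T1: need (2, 0, 0, 1) fits (4, 1, 3, 1); releases (1, 1, 2, 1), pool now (5, 2, 5, 2)
  T6: need (1, 1, 4, 0) fits (5, 2, 5, 2); releases (2, 0, 3, 2), pool now (7, 2, 8, 4)
  T9: need (0, 1, 2, 2) fits (7, 2, 8, 4); releases (0, 2, 2, 0), pool now (7, 4, 10, 4)
  T4 still needs (1, 5, 5, 5) but only (7, 4, 10, 4) is free — short on index locks and schema locks
  T5 still needs (3, 6, 6, 5) but only (7, 4, 10, 4) is free — short on index locks and schema locks
  T3 still needs (5, 5, 5, 3) but only (7, 4, 10, 4) is free — short on index locks
Never able to finish: T4, T5 and T3.


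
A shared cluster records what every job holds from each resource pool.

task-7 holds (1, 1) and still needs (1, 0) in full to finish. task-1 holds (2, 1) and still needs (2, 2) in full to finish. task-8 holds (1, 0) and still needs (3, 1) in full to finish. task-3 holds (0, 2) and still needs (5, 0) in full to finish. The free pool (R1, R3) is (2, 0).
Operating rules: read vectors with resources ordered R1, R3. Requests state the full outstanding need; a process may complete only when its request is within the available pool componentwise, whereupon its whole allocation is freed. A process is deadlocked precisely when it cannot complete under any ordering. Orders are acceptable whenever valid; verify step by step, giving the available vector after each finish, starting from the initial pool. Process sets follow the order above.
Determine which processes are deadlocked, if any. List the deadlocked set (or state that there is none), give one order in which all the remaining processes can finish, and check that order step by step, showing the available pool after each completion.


Deadlocked: task-1 and task-3.
Key observation: after task-7, task-8 the pool peaks at (4, 1), and each blocked process is short somewhere: task-1 on R3; task-3 on R1.
A valid finishing order for the others: task-7, task-8. Walking it through:
  pool = (2, 0)
  run task-7 (needs (1, 0), free (2, 0)); after release of (1, 1) the pool is (3, 1)
  run task-8 (needs (3, 1), free (3, 1)); after release of (1, 0) the pool is (4, 1)
None of the blocked processes ever fits:
  blocked: task-1 wants (2, 2), pool (4, 1) — not enough R3
  blocked: task-3 wants (5, 0), pool (4, 1) — not enough R1


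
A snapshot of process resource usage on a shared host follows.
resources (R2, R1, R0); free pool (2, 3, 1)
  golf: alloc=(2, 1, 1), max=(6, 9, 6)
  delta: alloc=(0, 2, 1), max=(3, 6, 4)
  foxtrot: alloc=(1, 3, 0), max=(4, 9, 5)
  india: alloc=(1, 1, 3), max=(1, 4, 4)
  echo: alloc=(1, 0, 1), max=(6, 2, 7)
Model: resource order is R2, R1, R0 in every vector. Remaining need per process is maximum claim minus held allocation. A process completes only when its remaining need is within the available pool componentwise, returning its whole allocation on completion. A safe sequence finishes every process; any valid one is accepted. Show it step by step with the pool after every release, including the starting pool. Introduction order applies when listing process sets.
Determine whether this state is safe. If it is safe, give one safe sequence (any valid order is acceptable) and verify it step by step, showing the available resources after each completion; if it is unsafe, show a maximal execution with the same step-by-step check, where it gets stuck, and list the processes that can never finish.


SAFE. One safe sequence: india, delta, foxtrot, golf, echo.
Key observation: at india the run first touches a limit — (0, 3, 1) against (2, 3, 1), exact on a resource it actually requests.
Walking it through:
  pool = (2, 3, 1)
  india: need (0, 3, 1) fits (2, 3, 1); releases (1, 1, 3), pool now (3, 4, 4)
  delta: need (3, 4, 3) fits (3, 4, 4); releases (0, 2, 1), pool now (3, 6, 5)
  foxtrot: need (3, 6, 5) fits (3, 6, 5); releases (1, 3, 0), pool now (4, 9, 5)
  golf: need (4, 8, 5) fits (4, 9, 5); releases (2, 1, 1), pool now (6, 10, 6)
  echo: need (5, 2, 6) fits (6, 10, 6); releases (1, 0, 1), pool now (7, 10, 7)


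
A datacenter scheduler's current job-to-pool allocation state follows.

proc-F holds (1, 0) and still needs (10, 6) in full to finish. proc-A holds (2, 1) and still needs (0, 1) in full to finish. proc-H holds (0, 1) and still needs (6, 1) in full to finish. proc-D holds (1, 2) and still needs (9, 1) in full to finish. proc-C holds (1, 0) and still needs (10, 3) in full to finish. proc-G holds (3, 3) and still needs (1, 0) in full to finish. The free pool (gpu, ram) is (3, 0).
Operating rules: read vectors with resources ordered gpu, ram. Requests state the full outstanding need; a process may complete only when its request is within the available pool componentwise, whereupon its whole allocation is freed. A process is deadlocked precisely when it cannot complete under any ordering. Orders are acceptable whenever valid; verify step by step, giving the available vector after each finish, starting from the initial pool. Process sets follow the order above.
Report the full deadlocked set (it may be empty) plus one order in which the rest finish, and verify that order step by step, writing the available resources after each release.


Deadlocked: proc-F, proc-D and proc-C.
Key observation: once proc-G, proc-A, proc-H finish, the pool peaks at (8, 5) — and every remaining process still needs more gpu than that.
A valid finishing order for the others: proc-G, proc-A, proc-H. Step-by-step check:
  pool = (3, 0)
  proc-G needs (1, 0) <= (3, 0) -> finishes; pool += (3, 3) = (6, 3)
  proc-A needs (0, 1) <= (6, 3) -> finishes; pool += (2, 1) = (8, 4)
  proc-H needs (6, 1) <= (8, 4) -> finishes; pool += (0, 1) = (8, 5)
None of the blocked processes ever fits:
  proc-F cannot run: need (10, 6) vs free (8, 5) (insufficient gpu and ram)
  proc-D cannot run: need (9, 1) vs free (8, 5) (insufficient gpu)
  proc-C cannot run: need (10, 3) vs free (8, 5) (insufficient gpu)


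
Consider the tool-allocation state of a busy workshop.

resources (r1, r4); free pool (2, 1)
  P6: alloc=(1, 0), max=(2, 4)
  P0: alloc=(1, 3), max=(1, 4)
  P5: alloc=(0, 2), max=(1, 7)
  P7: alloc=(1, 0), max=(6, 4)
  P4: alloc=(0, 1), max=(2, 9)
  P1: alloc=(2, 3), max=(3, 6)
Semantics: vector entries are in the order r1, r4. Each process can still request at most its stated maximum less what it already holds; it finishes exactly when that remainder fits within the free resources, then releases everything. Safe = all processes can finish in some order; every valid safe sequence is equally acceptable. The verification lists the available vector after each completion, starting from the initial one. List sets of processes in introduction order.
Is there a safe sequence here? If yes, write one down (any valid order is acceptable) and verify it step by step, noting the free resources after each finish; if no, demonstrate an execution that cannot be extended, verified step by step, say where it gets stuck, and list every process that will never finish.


SAFE. One safe sequence: P0, P1, P5, P4, P6, P7.
Key observation: P0 marks the first exact bind of the order: its need (0, 1) fits the free (2, 1) with zero slack on a requested resource.
Verifying each step:
  pool = (2, 1)
  run P0 (needs (0, 1), free (2, 1)); after release of (1, 3) the pool is (3, 4)
  run P1 (needs (1, 3), free (3, 4)); after release of (2, 3) the pool is (5, 7)
  run P5 (needs (1, 5), free (5, 7)); after release of (0, 2) the pool is (5, 9)
  run P4 (needs (2, 8), free (5, 9)); after release of (0, 1) the pool is (5, 10)
  run P6 (needs (1, 4), free (5, 10)); after release of (1, 0) the pool is (6, 10)
  run P7 (needs (5, 4), free (6, 10)); after release of (1, 0) the pool is (7, 10)


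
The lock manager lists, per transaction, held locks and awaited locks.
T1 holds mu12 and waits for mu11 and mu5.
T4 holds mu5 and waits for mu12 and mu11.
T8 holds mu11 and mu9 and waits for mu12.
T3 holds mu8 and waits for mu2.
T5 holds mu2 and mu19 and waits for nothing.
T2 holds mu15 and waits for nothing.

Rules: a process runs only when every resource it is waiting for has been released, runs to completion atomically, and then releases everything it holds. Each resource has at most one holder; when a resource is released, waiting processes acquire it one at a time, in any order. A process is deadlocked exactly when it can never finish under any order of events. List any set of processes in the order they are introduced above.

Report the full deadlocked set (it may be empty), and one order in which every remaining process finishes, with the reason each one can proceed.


Deadlocked: T1, T4 and T8.
Key observation: the loop T1 -> T4 -> T1 blocks itself forever; T8 is caught in further circular waits.
A valid finishing order for the others: T2, T5, T3.
Step-by-step check:
  run T2 (it waits on nothing); releases mu15
  run T5 (it waits on nothing); releases mu2 and mu19
  run T3 (all its waits — mu2 — are resolved); releases mu8


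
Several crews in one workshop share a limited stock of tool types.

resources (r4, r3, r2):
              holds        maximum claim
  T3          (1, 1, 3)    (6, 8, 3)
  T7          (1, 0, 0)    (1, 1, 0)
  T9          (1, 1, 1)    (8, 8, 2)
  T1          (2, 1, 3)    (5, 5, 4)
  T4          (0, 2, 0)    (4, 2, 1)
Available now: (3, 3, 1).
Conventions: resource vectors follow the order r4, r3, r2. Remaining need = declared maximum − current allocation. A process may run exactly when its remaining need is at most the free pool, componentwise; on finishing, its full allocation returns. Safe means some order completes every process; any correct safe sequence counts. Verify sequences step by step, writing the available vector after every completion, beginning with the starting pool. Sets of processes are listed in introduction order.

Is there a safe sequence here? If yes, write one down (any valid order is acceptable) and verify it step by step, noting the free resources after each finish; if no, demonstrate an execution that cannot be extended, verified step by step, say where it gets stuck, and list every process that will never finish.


The state is UNSAFE.
Key observation: no order helps: past T7, T4, T1, the free pool tops out at (6, 6, 4), below what each blocked process needs in r3.
Going as far as possible: T7, T4, T1; after that, nothing fits. Check, step by step:
  pool = (3, 3, 1)
  run T7 (needs (0, 1, 0), free (3, 3, 1)); after release of (1, 0, 0) the pool is (4, 3, 1)
  run T4 (needs (4, 0, 1), free (4, 3, 1)); after release of (0, 2, 0) the pool is (4, 5, 1)
  run T1 (needs (3, 4, 1), free (4, 5, 1)); after release of (2, 1, 3) the pool is (6, 6, 4)
  blocked: T3 wants (5, 7, 0), pool (6, 6, 4) — not enough r3
  blocked: T9 wants (7, 7, 1), pool (6, 6, 4) — not enough r4 and r3
Never able to finish: T3 and T9.


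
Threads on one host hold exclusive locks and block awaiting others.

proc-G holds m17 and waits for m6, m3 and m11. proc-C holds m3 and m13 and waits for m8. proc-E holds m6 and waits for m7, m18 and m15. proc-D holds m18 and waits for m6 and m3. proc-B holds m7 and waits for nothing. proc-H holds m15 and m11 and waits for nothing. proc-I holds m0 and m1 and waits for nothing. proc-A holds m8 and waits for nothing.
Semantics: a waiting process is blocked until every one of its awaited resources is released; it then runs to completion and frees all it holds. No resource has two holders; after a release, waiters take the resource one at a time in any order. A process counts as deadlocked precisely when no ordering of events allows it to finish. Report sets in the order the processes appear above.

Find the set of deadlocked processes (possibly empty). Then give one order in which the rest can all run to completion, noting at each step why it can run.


Deadlocked: proc-G, proc-E and proc-D.
Key observation: the wait chain closes on itself along proc-E -> proc-D -> proc-E; proc-G waits into the deadlock from upstream.
A valid finishing order for the others: proc-B, proc-A, proc-C, proc-H, proc-I.
Verifying each step:
  run proc-B (it waits on nothing); releases m7
  run proc-A (it waits on nothing); releases m8
  run proc-C (all its waits — m8 — are resolved); releases m3 and m13
  run proc-H (it waits on nothing); releases m15 and m11
  run proc-I (it waits on nothing); releases m0 and m1


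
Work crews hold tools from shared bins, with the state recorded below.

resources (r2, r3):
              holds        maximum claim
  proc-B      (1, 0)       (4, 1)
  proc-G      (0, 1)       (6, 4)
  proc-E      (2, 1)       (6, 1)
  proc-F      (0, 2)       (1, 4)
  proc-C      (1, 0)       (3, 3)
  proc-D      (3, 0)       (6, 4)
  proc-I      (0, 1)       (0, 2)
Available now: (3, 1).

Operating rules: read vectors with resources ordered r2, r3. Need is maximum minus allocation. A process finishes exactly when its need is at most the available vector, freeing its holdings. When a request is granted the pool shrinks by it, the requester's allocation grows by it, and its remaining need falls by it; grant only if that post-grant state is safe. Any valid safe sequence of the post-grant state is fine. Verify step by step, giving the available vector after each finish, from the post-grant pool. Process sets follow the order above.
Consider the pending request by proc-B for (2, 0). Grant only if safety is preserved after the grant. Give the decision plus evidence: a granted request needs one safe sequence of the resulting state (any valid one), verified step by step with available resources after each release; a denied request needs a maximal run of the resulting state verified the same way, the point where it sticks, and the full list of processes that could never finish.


GRANT — the state after the grant stays safe, e.g. via proc-B, proc-E, proc-F, proc-D, proc-G, proc-C, proc-I.
Key observation: granting shrinks the pool to (1, 1), yet proc-B still fits and the chain goes through.
Check on the post-grant state, step by step:
  pool = (1, 1)
  run proc-B (needs (1, 1), free (1, 1)); after release of (3, 0) the pool is (4, 1)
  run proc-E (needs (4, 0), free (4, 1)); after release of (2, 1) the pool is (6, 2)
  run proc-F (needs (1, 2), free (6, 2)); after release of (0, 2) the pool is (6, 4)
  run proc-D (needs (3, 4), free (6, 4)); after release of (3, 0) the pool is (9, 4)
  run proc-G (needs (6, 3), free (9, 4)); after release of (0, 1) the pool is (9, 5)
  run proc-C (needs (2, 3), free (9, 5)); after release of (1, 0) the pool is (10, 5)
  run proc-I (needs (0, 1), free (10, 5)); after release of (0, 1) the pool is (10, 6)


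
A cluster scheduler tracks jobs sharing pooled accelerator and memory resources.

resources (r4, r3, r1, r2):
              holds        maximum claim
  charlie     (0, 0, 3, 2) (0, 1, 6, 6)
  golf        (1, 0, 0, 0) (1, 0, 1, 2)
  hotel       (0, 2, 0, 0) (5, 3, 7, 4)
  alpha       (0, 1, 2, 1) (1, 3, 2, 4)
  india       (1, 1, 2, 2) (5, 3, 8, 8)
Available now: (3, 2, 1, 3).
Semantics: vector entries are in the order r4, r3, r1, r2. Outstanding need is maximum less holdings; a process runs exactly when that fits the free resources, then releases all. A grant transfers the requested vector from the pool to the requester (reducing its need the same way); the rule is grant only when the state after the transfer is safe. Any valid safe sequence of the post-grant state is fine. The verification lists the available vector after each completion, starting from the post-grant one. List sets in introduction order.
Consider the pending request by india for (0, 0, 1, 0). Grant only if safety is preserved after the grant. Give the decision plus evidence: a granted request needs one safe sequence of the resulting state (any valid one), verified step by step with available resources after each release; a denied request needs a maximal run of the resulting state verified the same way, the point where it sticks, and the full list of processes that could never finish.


DENY: after the grant no complete ordering would exist.
Key observation: alpha, golf can finish, but then (4, 3, 2, 4) is all there is, and the blocked group's r1 demands exceed it.
Pretend the grant happened; the run alpha, golf goes as far as possible. Walking it through:
  pool = (3, 2, 0, 3)
  run alpha (needs (1, 2, 0, 3), free (3, 2, 0, 3)); after release of (0, 1, 2, 1) the pool is (3, 3, 2, 4)
  run golf (needs (0, 0, 1, 2), free (3, 3, 2, 4)); after release of (1, 0, 0, 0) the pool is (4, 3, 2, 4)
  blocked: charlie wants (0, 1, 3, 4), pool (4, 3, 2, 4) — not enough r1
  blocked: hotel wants (5, 1, 7, 4), pool (4, 3, 2, 4) — not enough r4 and r1
  blocked: india wants (4, 2, 5, 6), pool (4, 3, 2, 4) — not enough r1 and r2
Post-grant, the permanently blocked set is charlie, hotel and india.


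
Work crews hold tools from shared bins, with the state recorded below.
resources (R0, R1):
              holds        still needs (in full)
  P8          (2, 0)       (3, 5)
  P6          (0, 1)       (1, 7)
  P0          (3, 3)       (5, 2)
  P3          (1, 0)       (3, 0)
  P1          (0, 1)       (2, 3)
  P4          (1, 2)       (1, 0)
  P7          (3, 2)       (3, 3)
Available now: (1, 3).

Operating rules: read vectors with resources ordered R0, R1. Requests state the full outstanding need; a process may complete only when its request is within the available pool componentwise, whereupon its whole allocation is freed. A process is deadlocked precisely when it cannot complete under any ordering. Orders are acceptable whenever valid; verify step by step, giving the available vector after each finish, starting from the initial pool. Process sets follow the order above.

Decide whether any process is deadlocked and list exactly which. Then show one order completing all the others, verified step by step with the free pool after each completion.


Deadlocked: P8, P6, P0, P3 and P7.
Key observation: after P4, P1 the pool peaks at (2, 6), and each blocked process is short somewhere: P8 on R0; P6 on R1; P0 on R0; P3 on R0; P7 on R0.
One completion order for the rest: P4, P1. Verifying each step:
  pool = (1, 3)
  P4 needs (1, 0) <= (1, 3) -> finishes; pool += (1, 2) = (2, 5)
  P1 needs (2, 3) <= (2, 5) -> finishes; pool += (0, 1) = (2, 6)
The blocked processes can never fit:
  P8 cannot run: need (3, 5) vs free (2, 6) (insufficient R0)
  P6 cannot run: need (1, 7) vs free (2, 6) (insufficient R1)
  P0 cannot run: need (5, 2) vs free (2, 6) (insufficient R0)
  P3 cannot run: need (3, 0) vs free (2, 6) (insufficient R0)
  P7 cannot run: need (3, 3) vs free (2, 6) (insufficient R0)


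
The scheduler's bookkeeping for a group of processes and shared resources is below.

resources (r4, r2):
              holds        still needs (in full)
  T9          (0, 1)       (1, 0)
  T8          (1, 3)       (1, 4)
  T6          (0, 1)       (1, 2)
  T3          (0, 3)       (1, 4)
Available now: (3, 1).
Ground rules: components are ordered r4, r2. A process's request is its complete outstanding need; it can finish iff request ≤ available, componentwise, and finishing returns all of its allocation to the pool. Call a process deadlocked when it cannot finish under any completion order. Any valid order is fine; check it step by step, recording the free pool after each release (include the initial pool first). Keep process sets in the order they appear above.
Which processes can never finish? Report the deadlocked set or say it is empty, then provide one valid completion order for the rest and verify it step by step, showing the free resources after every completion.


The deadlocked set is T8 and T3.
Key observation: once T9, T6 finish, the pool peaks at (3, 3) — and every remaining process still needs more r2 than that.
A valid finishing order for the others: T9, T6. Check, step by step:
  pool = (3, 1)
  run T9 (needs (1, 0), free (3, 1)); after release of (0, 1) the pool is (3, 2)
  run T6 (needs (1, 2), free (3, 2)); after release of (0, 1) the pool is (3, 3)
None of the blocked processes ever fits:
  blocked: T8 wants (1, 4), pool (3, 3) — not enough r2
  blocked: T3 wants (1, 4), pool (3, 3) — not enough r2


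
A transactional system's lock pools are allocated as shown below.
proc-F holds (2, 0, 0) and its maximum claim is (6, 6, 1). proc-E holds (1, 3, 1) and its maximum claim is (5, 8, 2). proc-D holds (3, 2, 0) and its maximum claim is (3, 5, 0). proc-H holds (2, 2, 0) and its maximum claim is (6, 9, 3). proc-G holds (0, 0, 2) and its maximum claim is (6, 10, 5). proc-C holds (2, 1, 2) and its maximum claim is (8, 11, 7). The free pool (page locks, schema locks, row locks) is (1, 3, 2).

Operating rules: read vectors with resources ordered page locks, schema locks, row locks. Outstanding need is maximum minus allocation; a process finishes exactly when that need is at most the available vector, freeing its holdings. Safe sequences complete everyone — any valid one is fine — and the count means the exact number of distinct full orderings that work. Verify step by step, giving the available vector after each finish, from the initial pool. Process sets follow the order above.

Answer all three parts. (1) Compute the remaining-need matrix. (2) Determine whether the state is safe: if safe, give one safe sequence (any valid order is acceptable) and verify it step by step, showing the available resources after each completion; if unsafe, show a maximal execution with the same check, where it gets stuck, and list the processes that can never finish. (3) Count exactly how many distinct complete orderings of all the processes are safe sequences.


(1) Outstanding need per process (order page locks, schema locks, row locks):
  proc-F: (4, 6, 1)
  proc-E: (4, 5, 1)
  proc-D: (0, 3, 0)
  proc-H: (4, 7, 3)
  proc-G: (6, 10, 3)
  proc-C: (6, 10, 5)
(2) SAFE. One safe sequence: proc-D, proc-E, proc-H, proc-G, proc-F, proc-C.
Key observation: at proc-D the run first touches a limit — (0, 3, 0) against (1, 3, 2), exact on a resource it actually requests.
Walking it through:
  pool = (1, 3, 2)
  proc-D needs (0, 3, 0) <= (1, 3, 2) -> finishes; pool += (3, 2, 0) = (4, 5, 2)
  proc-E needs (4, 5, 1) <= (4, 5, 2) -> finishes; pool += (1, 3, 1) = (5, 8, 3)
  proc-H needs (4, 7, 3) <= (5, 8, 3) -> finishes; pool += (2, 2, 0) = (7, 10, 3)
  proc-G needs (6, 10, 3) <= (7, 10, 3) -> finishes; pool += (0, 0, 2) = (7, 10, 5)
  proc-F needs (4, 6, 1) <= (7, 10, 5) -> finishes; pool += (2, 0, 0) = (9, 10, 5)
  proc-C needs (6, 10, 5) <= (9, 10, 5) -> finishes; pool += (2, 1, 2) = (11, 11, 7)
(3) Precisely 4 of the possible complete orderings are safe sequences.


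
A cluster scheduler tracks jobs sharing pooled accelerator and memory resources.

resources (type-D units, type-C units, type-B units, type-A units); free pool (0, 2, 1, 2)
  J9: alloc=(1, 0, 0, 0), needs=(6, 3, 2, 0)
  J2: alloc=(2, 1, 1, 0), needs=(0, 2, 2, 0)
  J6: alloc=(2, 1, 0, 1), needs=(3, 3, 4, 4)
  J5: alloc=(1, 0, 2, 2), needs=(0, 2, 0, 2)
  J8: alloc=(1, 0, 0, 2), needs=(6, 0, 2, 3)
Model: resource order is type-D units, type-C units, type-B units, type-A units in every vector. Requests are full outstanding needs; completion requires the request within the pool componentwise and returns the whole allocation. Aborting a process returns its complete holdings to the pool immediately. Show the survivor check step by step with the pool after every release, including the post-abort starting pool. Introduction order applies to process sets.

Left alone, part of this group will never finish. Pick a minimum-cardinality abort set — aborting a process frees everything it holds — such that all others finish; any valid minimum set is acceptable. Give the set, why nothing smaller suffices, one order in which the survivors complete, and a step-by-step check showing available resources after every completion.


Minimum abort set: J8.
Key observation: the returned (1, 0, 0, 2) from J8 is what brings J9 — unrunnable before, under any order — into play at step 4.
Why nothing smaller works: aborting no one leaves the state deadlocked as given.
One survivor order: J5, J2, J6, J9. Check, step by step (post-abort pool first):
  pool = (1, 2, 1, 4)
  J5 needs (0, 2, 0, 2) <= (1, 2, 1, 4) -> finishes; pool += (1, 0, 2, 2) = (2, 2, 3, 6)
  J2 needs (0, 2, 2, 0) <= (2, 2, 3, 6) -> finishes; pool += (2, 1, 1, 0) = (4, 3, 4, 6)
  J6 needs (3, 3, 4, 4) <= (4, 3, 4, 6) -> finishes; pool += (2, 1, 0, 1) = (6, 4, 4, 7)
  J9 needs (6, 3, 2, 0) <= (6, 4, 4, 7) -> finishes; pool += (1, 0, 0, 0) = (7, 4, 4, 7)


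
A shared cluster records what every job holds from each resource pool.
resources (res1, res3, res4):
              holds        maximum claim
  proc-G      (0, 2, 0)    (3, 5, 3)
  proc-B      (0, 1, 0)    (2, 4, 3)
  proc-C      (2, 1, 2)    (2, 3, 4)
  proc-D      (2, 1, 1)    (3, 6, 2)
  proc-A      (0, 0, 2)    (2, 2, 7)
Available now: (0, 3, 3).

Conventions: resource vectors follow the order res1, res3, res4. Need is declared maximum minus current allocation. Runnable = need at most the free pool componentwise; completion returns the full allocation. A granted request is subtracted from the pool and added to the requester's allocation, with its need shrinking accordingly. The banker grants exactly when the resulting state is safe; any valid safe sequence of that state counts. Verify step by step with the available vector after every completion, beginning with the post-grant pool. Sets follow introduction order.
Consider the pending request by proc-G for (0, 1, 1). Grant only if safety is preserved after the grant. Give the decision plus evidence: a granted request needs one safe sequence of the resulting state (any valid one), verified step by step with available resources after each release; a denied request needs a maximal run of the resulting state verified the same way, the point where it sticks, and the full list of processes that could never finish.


DENY. Granting would leave the state unsafe.
Key observation: after proc-C, proc-B the pool peaks at (2, 4, 4), and each blocked process is short somewhere: proc-G on res1; proc-D on res3; proc-A on res4.
On the post-grant state, proc-C, proc-B is a maximal run — nothing extends it. Verifying each step:
  pool = (0, 2, 2)
  run proc-C (needs (0, 2, 2), free (0, 2, 2)); after release of (2, 1, 2) the pool is (2, 3, 4)
  run proc-B (needs (2, 3, 3), free (2, 3, 4)); after release of (0, 1, 0) the pool is (2, 4, 4)
  blocked: proc-G wants (3, 2, 2), pool (2, 4, 4) — not enough res1
  blocked: proc-D wants (1, 5, 1), pool (2, 4, 4) — not enough res3
  blocked: proc-A wants (2, 2, 5), pool (2, 4, 4) — not enough res4
Processes that could never finish after the grant: proc-G, proc-D and proc-A.
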